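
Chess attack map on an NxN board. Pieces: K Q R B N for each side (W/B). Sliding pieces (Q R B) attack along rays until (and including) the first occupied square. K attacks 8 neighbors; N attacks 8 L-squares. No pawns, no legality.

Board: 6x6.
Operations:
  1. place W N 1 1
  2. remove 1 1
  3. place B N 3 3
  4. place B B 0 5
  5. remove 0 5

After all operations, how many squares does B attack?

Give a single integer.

Answer: 8

Derivation:
Op 1: place WN@(1,1)
Op 2: remove (1,1)
Op 3: place BN@(3,3)
Op 4: place BB@(0,5)
Op 5: remove (0,5)
Per-piece attacks for B:
  BN@(3,3): attacks (4,5) (5,4) (2,5) (1,4) (4,1) (5,2) (2,1) (1,2)
Union (8 distinct): (1,2) (1,4) (2,1) (2,5) (4,1) (4,5) (5,2) (5,4)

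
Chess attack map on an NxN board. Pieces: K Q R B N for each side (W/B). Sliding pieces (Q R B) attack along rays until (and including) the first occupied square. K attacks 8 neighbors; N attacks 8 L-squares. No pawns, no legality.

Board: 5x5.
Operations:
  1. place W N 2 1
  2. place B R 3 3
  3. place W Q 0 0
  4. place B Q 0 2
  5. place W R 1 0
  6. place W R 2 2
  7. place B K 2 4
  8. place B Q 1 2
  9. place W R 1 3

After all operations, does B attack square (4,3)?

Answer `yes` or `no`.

Op 1: place WN@(2,1)
Op 2: place BR@(3,3)
Op 3: place WQ@(0,0)
Op 4: place BQ@(0,2)
Op 5: place WR@(1,0)
Op 6: place WR@(2,2)
Op 7: place BK@(2,4)
Op 8: place BQ@(1,2)
Op 9: place WR@(1,3)
Per-piece attacks for B:
  BQ@(0,2): attacks (0,3) (0,4) (0,1) (0,0) (1,2) (1,3) (1,1) (2,0) [ray(0,-1) blocked at (0,0); ray(1,0) blocked at (1,2); ray(1,1) blocked at (1,3)]
  BQ@(1,2): attacks (1,3) (1,1) (1,0) (2,2) (0,2) (2,3) (3,4) (2,1) (0,3) (0,1) [ray(0,1) blocked at (1,3); ray(0,-1) blocked at (1,0); ray(1,0) blocked at (2,2); ray(-1,0) blocked at (0,2); ray(1,-1) blocked at (2,1)]
  BK@(2,4): attacks (2,3) (3,4) (1,4) (3,3) (1,3)
  BR@(3,3): attacks (3,4) (3,2) (3,1) (3,0) (4,3) (2,3) (1,3) [ray(-1,0) blocked at (1,3)]
B attacks (4,3): yes

Answer: yes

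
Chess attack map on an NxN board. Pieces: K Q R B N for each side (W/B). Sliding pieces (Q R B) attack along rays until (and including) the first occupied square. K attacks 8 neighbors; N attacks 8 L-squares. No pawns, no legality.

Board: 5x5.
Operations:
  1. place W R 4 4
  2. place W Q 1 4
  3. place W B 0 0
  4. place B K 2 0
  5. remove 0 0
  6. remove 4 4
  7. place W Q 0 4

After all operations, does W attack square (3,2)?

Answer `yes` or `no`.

Answer: yes

Derivation:
Op 1: place WR@(4,4)
Op 2: place WQ@(1,4)
Op 3: place WB@(0,0)
Op 4: place BK@(2,0)
Op 5: remove (0,0)
Op 6: remove (4,4)
Op 7: place WQ@(0,4)
Per-piece attacks for W:
  WQ@(0,4): attacks (0,3) (0,2) (0,1) (0,0) (1,4) (1,3) (2,2) (3,1) (4,0) [ray(1,0) blocked at (1,4)]
  WQ@(1,4): attacks (1,3) (1,2) (1,1) (1,0) (2,4) (3,4) (4,4) (0,4) (2,3) (3,2) (4,1) (0,3) [ray(-1,0) blocked at (0,4)]
W attacks (3,2): yes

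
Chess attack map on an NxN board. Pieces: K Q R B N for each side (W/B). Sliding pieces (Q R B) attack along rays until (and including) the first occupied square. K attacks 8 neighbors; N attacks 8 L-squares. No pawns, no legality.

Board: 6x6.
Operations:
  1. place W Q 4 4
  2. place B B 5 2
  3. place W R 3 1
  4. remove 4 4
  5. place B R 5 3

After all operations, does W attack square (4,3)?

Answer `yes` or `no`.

Answer: no

Derivation:
Op 1: place WQ@(4,4)
Op 2: place BB@(5,2)
Op 3: place WR@(3,1)
Op 4: remove (4,4)
Op 5: place BR@(5,3)
Per-piece attacks for W:
  WR@(3,1): attacks (3,2) (3,3) (3,4) (3,5) (3,0) (4,1) (5,1) (2,1) (1,1) (0,1)
W attacks (4,3): no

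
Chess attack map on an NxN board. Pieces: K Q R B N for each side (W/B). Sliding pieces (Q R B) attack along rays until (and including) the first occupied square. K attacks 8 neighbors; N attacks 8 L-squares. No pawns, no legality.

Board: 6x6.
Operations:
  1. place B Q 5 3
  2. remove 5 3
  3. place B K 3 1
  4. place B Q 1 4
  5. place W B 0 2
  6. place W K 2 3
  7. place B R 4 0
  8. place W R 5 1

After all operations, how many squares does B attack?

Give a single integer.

Answer: 26

Derivation:
Op 1: place BQ@(5,3)
Op 2: remove (5,3)
Op 3: place BK@(3,1)
Op 4: place BQ@(1,4)
Op 5: place WB@(0,2)
Op 6: place WK@(2,3)
Op 7: place BR@(4,0)
Op 8: place WR@(5,1)
Per-piece attacks for B:
  BQ@(1,4): attacks (1,5) (1,3) (1,2) (1,1) (1,0) (2,4) (3,4) (4,4) (5,4) (0,4) (2,5) (2,3) (0,5) (0,3) [ray(1,-1) blocked at (2,3)]
  BK@(3,1): attacks (3,2) (3,0) (4,1) (2,1) (4,2) (4,0) (2,2) (2,0)
  BR@(4,0): attacks (4,1) (4,2) (4,3) (4,4) (4,5) (5,0) (3,0) (2,0) (1,0) (0,0)
Union (26 distinct): (0,0) (0,3) (0,4) (0,5) (1,0) (1,1) (1,2) (1,3) (1,5) (2,0) (2,1) (2,2) (2,3) (2,4) (2,5) (3,0) (3,2) (3,4) (4,0) (4,1) (4,2) (4,3) (4,4) (4,5) (5,0) (5,4)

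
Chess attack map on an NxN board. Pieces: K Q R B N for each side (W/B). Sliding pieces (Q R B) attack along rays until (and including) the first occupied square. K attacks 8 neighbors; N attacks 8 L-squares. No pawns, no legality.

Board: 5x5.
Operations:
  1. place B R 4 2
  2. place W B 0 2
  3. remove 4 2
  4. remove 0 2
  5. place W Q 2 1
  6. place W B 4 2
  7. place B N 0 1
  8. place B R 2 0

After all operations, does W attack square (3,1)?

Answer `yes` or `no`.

Answer: yes

Derivation:
Op 1: place BR@(4,2)
Op 2: place WB@(0,2)
Op 3: remove (4,2)
Op 4: remove (0,2)
Op 5: place WQ@(2,1)
Op 6: place WB@(4,2)
Op 7: place BN@(0,1)
Op 8: place BR@(2,0)
Per-piece attacks for W:
  WQ@(2,1): attacks (2,2) (2,3) (2,4) (2,0) (3,1) (4,1) (1,1) (0,1) (3,2) (4,3) (3,0) (1,2) (0,3) (1,0) [ray(0,-1) blocked at (2,0); ray(-1,0) blocked at (0,1)]
  WB@(4,2): attacks (3,3) (2,4) (3,1) (2,0) [ray(-1,-1) blocked at (2,0)]
W attacks (3,1): yes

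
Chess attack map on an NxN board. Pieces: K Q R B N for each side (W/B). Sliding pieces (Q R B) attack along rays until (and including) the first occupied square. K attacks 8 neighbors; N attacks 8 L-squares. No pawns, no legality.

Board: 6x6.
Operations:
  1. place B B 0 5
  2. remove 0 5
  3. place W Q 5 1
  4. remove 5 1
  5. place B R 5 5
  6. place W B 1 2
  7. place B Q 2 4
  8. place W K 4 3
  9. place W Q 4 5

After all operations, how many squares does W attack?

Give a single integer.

Answer: 21

Derivation:
Op 1: place BB@(0,5)
Op 2: remove (0,5)
Op 3: place WQ@(5,1)
Op 4: remove (5,1)
Op 5: place BR@(5,5)
Op 6: place WB@(1,2)
Op 7: place BQ@(2,4)
Op 8: place WK@(4,3)
Op 9: place WQ@(4,5)
Per-piece attacks for W:
  WB@(1,2): attacks (2,3) (3,4) (4,5) (2,1) (3,0) (0,3) (0,1) [ray(1,1) blocked at (4,5)]
  WK@(4,3): attacks (4,4) (4,2) (5,3) (3,3) (5,4) (5,2) (3,4) (3,2)
  WQ@(4,5): attacks (4,4) (4,3) (5,5) (3,5) (2,5) (1,5) (0,5) (5,4) (3,4) (2,3) (1,2) [ray(0,-1) blocked at (4,3); ray(1,0) blocked at (5,5); ray(-1,-1) blocked at (1,2)]
Union (21 distinct): (0,1) (0,3) (0,5) (1,2) (1,5) (2,1) (2,3) (2,5) (3,0) (3,2) (3,3) (3,4) (3,5) (4,2) (4,3) (4,4) (4,5) (5,2) (5,3) (5,4) (5,5)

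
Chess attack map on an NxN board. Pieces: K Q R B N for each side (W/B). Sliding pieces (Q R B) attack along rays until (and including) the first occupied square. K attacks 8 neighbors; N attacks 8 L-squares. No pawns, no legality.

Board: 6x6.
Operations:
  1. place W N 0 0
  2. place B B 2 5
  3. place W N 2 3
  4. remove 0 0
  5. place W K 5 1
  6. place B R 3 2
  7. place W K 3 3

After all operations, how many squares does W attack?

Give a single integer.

Op 1: place WN@(0,0)
Op 2: place BB@(2,5)
Op 3: place WN@(2,3)
Op 4: remove (0,0)
Op 5: place WK@(5,1)
Op 6: place BR@(3,2)
Op 7: place WK@(3,3)
Per-piece attacks for W:
  WN@(2,3): attacks (3,5) (4,4) (1,5) (0,4) (3,1) (4,2) (1,1) (0,2)
  WK@(3,3): attacks (3,4) (3,2) (4,3) (2,3) (4,4) (4,2) (2,4) (2,2)
  WK@(5,1): attacks (5,2) (5,0) (4,1) (4,2) (4,0)
Union (18 distinct): (0,2) (0,4) (1,1) (1,5) (2,2) (2,3) (2,4) (3,1) (3,2) (3,4) (3,5) (4,0) (4,1) (4,2) (4,3) (4,4) (5,0) (5,2)

Answer: 18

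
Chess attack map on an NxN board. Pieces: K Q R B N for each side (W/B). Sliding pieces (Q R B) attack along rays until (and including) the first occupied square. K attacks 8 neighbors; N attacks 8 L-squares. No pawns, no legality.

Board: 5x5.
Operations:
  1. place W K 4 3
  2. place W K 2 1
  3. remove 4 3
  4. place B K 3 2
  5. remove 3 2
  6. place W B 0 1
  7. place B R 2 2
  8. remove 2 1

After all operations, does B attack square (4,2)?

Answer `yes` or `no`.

Op 1: place WK@(4,3)
Op 2: place WK@(2,1)
Op 3: remove (4,3)
Op 4: place BK@(3,2)
Op 5: remove (3,2)
Op 6: place WB@(0,1)
Op 7: place BR@(2,2)
Op 8: remove (2,1)
Per-piece attacks for B:
  BR@(2,2): attacks (2,3) (2,4) (2,1) (2,0) (3,2) (4,2) (1,2) (0,2)
B attacks (4,2): yes

Answer: yes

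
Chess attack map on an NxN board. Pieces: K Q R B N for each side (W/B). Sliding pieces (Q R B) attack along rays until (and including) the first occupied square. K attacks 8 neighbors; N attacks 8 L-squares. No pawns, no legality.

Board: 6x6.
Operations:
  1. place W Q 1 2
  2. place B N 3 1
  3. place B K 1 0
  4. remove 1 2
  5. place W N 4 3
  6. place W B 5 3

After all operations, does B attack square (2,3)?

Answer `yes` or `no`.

Op 1: place WQ@(1,2)
Op 2: place BN@(3,1)
Op 3: place BK@(1,0)
Op 4: remove (1,2)
Op 5: place WN@(4,3)
Op 6: place WB@(5,3)
Per-piece attacks for B:
  BK@(1,0): attacks (1,1) (2,0) (0,0) (2,1) (0,1)
  BN@(3,1): attacks (4,3) (5,2) (2,3) (1,2) (5,0) (1,0)
B attacks (2,3): yes

Answer: yes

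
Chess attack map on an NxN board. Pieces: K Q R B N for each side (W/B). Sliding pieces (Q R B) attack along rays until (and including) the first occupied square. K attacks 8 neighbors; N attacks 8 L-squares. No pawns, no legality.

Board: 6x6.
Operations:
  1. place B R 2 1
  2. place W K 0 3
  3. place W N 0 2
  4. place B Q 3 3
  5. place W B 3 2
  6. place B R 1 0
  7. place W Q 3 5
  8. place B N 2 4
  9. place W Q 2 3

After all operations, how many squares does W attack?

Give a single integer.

Op 1: place BR@(2,1)
Op 2: place WK@(0,3)
Op 3: place WN@(0,2)
Op 4: place BQ@(3,3)
Op 5: place WB@(3,2)
Op 6: place BR@(1,0)
Op 7: place WQ@(3,5)
Op 8: place BN@(2,4)
Op 9: place WQ@(2,3)
Per-piece attacks for W:
  WN@(0,2): attacks (1,4) (2,3) (1,0) (2,1)
  WK@(0,3): attacks (0,4) (0,2) (1,3) (1,4) (1,2)
  WQ@(2,3): attacks (2,4) (2,2) (2,1) (3,3) (1,3) (0,3) (3,4) (4,5) (3,2) (1,4) (0,5) (1,2) (0,1) [ray(0,1) blocked at (2,4); ray(0,-1) blocked at (2,1); ray(1,0) blocked at (3,3); ray(-1,0) blocked at (0,3); ray(1,-1) blocked at (3,2)]
  WB@(3,2): attacks (4,3) (5,4) (4,1) (5,0) (2,3) (2,1) [ray(-1,1) blocked at (2,3); ray(-1,-1) blocked at (2,1)]
  WQ@(3,5): attacks (3,4) (3,3) (4,5) (5,5) (2,5) (1,5) (0,5) (4,4) (5,3) (2,4) [ray(0,-1) blocked at (3,3); ray(-1,-1) blocked at (2,4)]
Union (26 distinct): (0,1) (0,2) (0,3) (0,4) (0,5) (1,0) (1,2) (1,3) (1,4) (1,5) (2,1) (2,2) (2,3) (2,4) (2,5) (3,2) (3,3) (3,4) (4,1) (4,3) (4,4) (4,5) (5,0) (5,3) (5,4) (5,5)

Answer: 26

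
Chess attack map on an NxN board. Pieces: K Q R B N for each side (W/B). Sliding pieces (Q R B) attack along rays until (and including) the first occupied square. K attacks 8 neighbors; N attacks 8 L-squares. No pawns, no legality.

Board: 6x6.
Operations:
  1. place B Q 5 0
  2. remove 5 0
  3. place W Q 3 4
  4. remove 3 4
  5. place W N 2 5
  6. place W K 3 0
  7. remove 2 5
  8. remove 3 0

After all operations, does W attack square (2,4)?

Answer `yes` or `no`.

Answer: no

Derivation:
Op 1: place BQ@(5,0)
Op 2: remove (5,0)
Op 3: place WQ@(3,4)
Op 4: remove (3,4)
Op 5: place WN@(2,5)
Op 6: place WK@(3,0)
Op 7: remove (2,5)
Op 8: remove (3,0)
Per-piece attacks for W:
W attacks (2,4): no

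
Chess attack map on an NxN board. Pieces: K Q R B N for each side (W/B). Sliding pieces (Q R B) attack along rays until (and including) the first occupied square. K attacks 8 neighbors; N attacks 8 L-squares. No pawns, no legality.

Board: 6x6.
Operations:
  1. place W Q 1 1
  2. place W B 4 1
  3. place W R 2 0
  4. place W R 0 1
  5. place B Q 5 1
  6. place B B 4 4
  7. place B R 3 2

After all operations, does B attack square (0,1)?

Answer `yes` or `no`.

Op 1: place WQ@(1,1)
Op 2: place WB@(4,1)
Op 3: place WR@(2,0)
Op 4: place WR@(0,1)
Op 5: place BQ@(5,1)
Op 6: place BB@(4,4)
Op 7: place BR@(3,2)
Per-piece attacks for B:
  BR@(3,2): attacks (3,3) (3,4) (3,5) (3,1) (3,0) (4,2) (5,2) (2,2) (1,2) (0,2)
  BB@(4,4): attacks (5,5) (5,3) (3,5) (3,3) (2,2) (1,1) [ray(-1,-1) blocked at (1,1)]
  BQ@(5,1): attacks (5,2) (5,3) (5,4) (5,5) (5,0) (4,1) (4,2) (3,3) (2,4) (1,5) (4,0) [ray(-1,0) blocked at (4,1)]
B attacks (0,1): no

Answer: no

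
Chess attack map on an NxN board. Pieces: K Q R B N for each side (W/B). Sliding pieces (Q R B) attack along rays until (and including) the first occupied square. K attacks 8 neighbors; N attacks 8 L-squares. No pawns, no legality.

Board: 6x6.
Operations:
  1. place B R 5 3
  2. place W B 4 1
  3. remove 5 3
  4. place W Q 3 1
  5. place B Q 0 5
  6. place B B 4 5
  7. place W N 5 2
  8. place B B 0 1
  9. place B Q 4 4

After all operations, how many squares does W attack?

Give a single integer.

Op 1: place BR@(5,3)
Op 2: place WB@(4,1)
Op 3: remove (5,3)
Op 4: place WQ@(3,1)
Op 5: place BQ@(0,5)
Op 6: place BB@(4,5)
Op 7: place WN@(5,2)
Op 8: place BB@(0,1)
Op 9: place BQ@(4,4)
Per-piece attacks for W:
  WQ@(3,1): attacks (3,2) (3,3) (3,4) (3,5) (3,0) (4,1) (2,1) (1,1) (0,1) (4,2) (5,3) (4,0) (2,2) (1,3) (0,4) (2,0) [ray(1,0) blocked at (4,1); ray(-1,0) blocked at (0,1)]
  WB@(4,1): attacks (5,2) (5,0) (3,2) (2,3) (1,4) (0,5) (3,0) [ray(1,1) blocked at (5,2); ray(-1,1) blocked at (0,5)]
  WN@(5,2): attacks (4,4) (3,3) (4,0) (3,1)
Union (23 distinct): (0,1) (0,4) (0,5) (1,1) (1,3) (1,4) (2,0) (2,1) (2,2) (2,3) (3,0) (3,1) (3,2) (3,3) (3,4) (3,5) (4,0) (4,1) (4,2) (4,4) (5,0) (5,2) (5,3)

Answer: 23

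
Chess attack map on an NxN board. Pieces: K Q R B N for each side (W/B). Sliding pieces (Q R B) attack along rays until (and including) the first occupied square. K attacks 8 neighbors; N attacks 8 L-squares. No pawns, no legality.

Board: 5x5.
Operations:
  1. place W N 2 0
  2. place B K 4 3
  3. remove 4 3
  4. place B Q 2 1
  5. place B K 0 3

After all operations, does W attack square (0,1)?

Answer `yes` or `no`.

Answer: yes

Derivation:
Op 1: place WN@(2,0)
Op 2: place BK@(4,3)
Op 3: remove (4,3)
Op 4: place BQ@(2,1)
Op 5: place BK@(0,3)
Per-piece attacks for W:
  WN@(2,0): attacks (3,2) (4,1) (1,2) (0,1)
W attacks (0,1): yes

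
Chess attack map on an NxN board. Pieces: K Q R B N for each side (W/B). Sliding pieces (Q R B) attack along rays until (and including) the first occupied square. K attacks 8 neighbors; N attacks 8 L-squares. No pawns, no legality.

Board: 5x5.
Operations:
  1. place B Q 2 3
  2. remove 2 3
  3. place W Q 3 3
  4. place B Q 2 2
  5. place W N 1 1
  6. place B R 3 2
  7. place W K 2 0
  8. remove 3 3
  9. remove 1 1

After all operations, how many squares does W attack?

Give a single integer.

Answer: 5

Derivation:
Op 1: place BQ@(2,3)
Op 2: remove (2,3)
Op 3: place WQ@(3,3)
Op 4: place BQ@(2,2)
Op 5: place WN@(1,1)
Op 6: place BR@(3,2)
Op 7: place WK@(2,0)
Op 8: remove (3,3)
Op 9: remove (1,1)
Per-piece attacks for W:
  WK@(2,0): attacks (2,1) (3,0) (1,0) (3,1) (1,1)
Union (5 distinct): (1,0) (1,1) (2,1) (3,0) (3,1)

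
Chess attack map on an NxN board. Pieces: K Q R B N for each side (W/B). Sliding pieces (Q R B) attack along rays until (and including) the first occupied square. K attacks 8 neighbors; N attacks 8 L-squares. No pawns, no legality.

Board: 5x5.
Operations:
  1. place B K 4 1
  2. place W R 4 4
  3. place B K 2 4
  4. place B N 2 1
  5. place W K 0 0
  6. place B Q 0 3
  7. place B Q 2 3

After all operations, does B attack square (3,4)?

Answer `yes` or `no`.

Answer: yes

Derivation:
Op 1: place BK@(4,1)
Op 2: place WR@(4,4)
Op 3: place BK@(2,4)
Op 4: place BN@(2,1)
Op 5: place WK@(0,0)
Op 6: place BQ@(0,3)
Op 7: place BQ@(2,3)
Per-piece attacks for B:
  BQ@(0,3): attacks (0,4) (0,2) (0,1) (0,0) (1,3) (2,3) (1,4) (1,2) (2,1) [ray(0,-1) blocked at (0,0); ray(1,0) blocked at (2,3); ray(1,-1) blocked at (2,1)]
  BN@(2,1): attacks (3,3) (4,2) (1,3) (0,2) (4,0) (0,0)
  BQ@(2,3): attacks (2,4) (2,2) (2,1) (3,3) (4,3) (1,3) (0,3) (3,4) (3,2) (4,1) (1,4) (1,2) (0,1) [ray(0,1) blocked at (2,4); ray(0,-1) blocked at (2,1); ray(-1,0) blocked at (0,3); ray(1,-1) blocked at (4,1)]
  BK@(2,4): attacks (2,3) (3,4) (1,4) (3,3) (1,3)
  BK@(4,1): attacks (4,2) (4,0) (3,1) (3,2) (3,0)
B attacks (3,4): yes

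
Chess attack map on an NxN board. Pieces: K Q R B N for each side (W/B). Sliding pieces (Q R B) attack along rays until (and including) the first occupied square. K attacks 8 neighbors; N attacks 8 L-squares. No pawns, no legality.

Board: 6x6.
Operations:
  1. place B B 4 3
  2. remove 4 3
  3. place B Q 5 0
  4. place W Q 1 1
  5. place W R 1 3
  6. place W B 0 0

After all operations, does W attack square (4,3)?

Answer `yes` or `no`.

Op 1: place BB@(4,3)
Op 2: remove (4,3)
Op 3: place BQ@(5,0)
Op 4: place WQ@(1,1)
Op 5: place WR@(1,3)
Op 6: place WB@(0,0)
Per-piece attacks for W:
  WB@(0,0): attacks (1,1) [ray(1,1) blocked at (1,1)]
  WQ@(1,1): attacks (1,2) (1,3) (1,0) (2,1) (3,1) (4,1) (5,1) (0,1) (2,2) (3,3) (4,4) (5,5) (2,0) (0,2) (0,0) [ray(0,1) blocked at (1,3); ray(-1,-1) blocked at (0,0)]
  WR@(1,3): attacks (1,4) (1,5) (1,2) (1,1) (2,3) (3,3) (4,3) (5,3) (0,3) [ray(0,-1) blocked at (1,1)]
W attacks (4,3): yes

Answer: yes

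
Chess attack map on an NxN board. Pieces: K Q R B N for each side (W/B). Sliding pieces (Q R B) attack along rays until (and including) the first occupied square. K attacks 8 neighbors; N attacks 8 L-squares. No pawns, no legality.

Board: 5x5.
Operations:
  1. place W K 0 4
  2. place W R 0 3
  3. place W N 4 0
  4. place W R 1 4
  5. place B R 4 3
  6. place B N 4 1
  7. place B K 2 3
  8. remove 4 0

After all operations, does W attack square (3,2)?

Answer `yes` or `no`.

Answer: no

Derivation:
Op 1: place WK@(0,4)
Op 2: place WR@(0,3)
Op 3: place WN@(4,0)
Op 4: place WR@(1,4)
Op 5: place BR@(4,3)
Op 6: place BN@(4,1)
Op 7: place BK@(2,3)
Op 8: remove (4,0)
Per-piece attacks for W:
  WR@(0,3): attacks (0,4) (0,2) (0,1) (0,0) (1,3) (2,3) [ray(0,1) blocked at (0,4); ray(1,0) blocked at (2,3)]
  WK@(0,4): attacks (0,3) (1,4) (1,3)
  WR@(1,4): attacks (1,3) (1,2) (1,1) (1,0) (2,4) (3,4) (4,4) (0,4) [ray(-1,0) blocked at (0,4)]
W attacks (3,2): no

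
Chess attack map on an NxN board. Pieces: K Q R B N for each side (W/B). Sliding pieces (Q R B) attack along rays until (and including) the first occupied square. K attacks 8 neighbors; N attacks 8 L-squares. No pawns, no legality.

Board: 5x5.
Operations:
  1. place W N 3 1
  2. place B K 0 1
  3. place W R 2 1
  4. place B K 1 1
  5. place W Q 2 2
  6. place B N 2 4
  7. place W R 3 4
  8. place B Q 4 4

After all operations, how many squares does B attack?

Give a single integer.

Op 1: place WN@(3,1)
Op 2: place BK@(0,1)
Op 3: place WR@(2,1)
Op 4: place BK@(1,1)
Op 5: place WQ@(2,2)
Op 6: place BN@(2,4)
Op 7: place WR@(3,4)
Op 8: place BQ@(4,4)
Per-piece attacks for B:
  BK@(0,1): attacks (0,2) (0,0) (1,1) (1,2) (1,0)
  BK@(1,1): attacks (1,2) (1,0) (2,1) (0,1) (2,2) (2,0) (0,2) (0,0)
  BN@(2,4): attacks (3,2) (4,3) (1,2) (0,3)
  BQ@(4,4): attacks (4,3) (4,2) (4,1) (4,0) (3,4) (3,3) (2,2) [ray(-1,0) blocked at (3,4); ray(-1,-1) blocked at (2,2)]
Union (17 distinct): (0,0) (0,1) (0,2) (0,3) (1,0) (1,1) (1,2) (2,0) (2,1) (2,2) (3,2) (3,3) (3,4) (4,0) (4,1) (4,2) (4,3)

Answer: 17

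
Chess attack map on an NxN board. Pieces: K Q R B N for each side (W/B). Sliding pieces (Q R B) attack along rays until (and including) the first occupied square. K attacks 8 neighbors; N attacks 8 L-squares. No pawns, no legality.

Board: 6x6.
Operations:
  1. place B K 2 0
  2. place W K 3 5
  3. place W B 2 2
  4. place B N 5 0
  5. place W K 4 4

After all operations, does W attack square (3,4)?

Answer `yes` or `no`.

Answer: yes

Derivation:
Op 1: place BK@(2,0)
Op 2: place WK@(3,5)
Op 3: place WB@(2,2)
Op 4: place BN@(5,0)
Op 5: place WK@(4,4)
Per-piece attacks for W:
  WB@(2,2): attacks (3,3) (4,4) (3,1) (4,0) (1,3) (0,4) (1,1) (0,0) [ray(1,1) blocked at (4,4)]
  WK@(3,5): attacks (3,4) (4,5) (2,5) (4,4) (2,4)
  WK@(4,4): attacks (4,5) (4,3) (5,4) (3,4) (5,5) (5,3) (3,5) (3,3)
W attacks (3,4): yes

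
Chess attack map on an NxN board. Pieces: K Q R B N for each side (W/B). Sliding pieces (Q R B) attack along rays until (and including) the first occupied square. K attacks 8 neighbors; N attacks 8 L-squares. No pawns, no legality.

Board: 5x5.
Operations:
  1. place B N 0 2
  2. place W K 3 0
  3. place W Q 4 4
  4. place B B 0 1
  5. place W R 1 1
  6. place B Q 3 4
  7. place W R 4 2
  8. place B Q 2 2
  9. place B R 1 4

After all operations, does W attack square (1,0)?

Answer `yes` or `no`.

Op 1: place BN@(0,2)
Op 2: place WK@(3,0)
Op 3: place WQ@(4,4)
Op 4: place BB@(0,1)
Op 5: place WR@(1,1)
Op 6: place BQ@(3,4)
Op 7: place WR@(4,2)
Op 8: place BQ@(2,2)
Op 9: place BR@(1,4)
Per-piece attacks for W:
  WR@(1,1): attacks (1,2) (1,3) (1,4) (1,0) (2,1) (3,1) (4,1) (0,1) [ray(0,1) blocked at (1,4); ray(-1,0) blocked at (0,1)]
  WK@(3,0): attacks (3,1) (4,0) (2,0) (4,1) (2,1)
  WR@(4,2): attacks (4,3) (4,4) (4,1) (4,0) (3,2) (2,2) [ray(0,1) blocked at (4,4); ray(-1,0) blocked at (2,2)]
  WQ@(4,4): attacks (4,3) (4,2) (3,4) (3,3) (2,2) [ray(0,-1) blocked at (4,2); ray(-1,0) blocked at (3,4); ray(-1,-1) blocked at (2,2)]
W attacks (1,0): yes

Answer: yes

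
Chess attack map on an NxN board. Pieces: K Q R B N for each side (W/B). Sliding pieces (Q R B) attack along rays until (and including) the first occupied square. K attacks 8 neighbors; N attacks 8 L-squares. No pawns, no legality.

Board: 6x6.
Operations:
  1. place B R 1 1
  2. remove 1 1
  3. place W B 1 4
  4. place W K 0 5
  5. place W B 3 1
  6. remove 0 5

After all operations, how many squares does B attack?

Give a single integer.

Answer: 0

Derivation:
Op 1: place BR@(1,1)
Op 2: remove (1,1)
Op 3: place WB@(1,4)
Op 4: place WK@(0,5)
Op 5: place WB@(3,1)
Op 6: remove (0,5)
Per-piece attacks for B:
Union (0 distinct): (none)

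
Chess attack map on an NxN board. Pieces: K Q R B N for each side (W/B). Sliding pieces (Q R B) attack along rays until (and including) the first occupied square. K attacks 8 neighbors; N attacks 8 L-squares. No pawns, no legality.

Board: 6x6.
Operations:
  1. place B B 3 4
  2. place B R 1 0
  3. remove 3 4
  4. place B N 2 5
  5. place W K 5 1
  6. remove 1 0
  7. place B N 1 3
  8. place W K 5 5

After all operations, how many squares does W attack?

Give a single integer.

Op 1: place BB@(3,4)
Op 2: place BR@(1,0)
Op 3: remove (3,4)
Op 4: place BN@(2,5)
Op 5: place WK@(5,1)
Op 6: remove (1,0)
Op 7: place BN@(1,3)
Op 8: place WK@(5,5)
Per-piece attacks for W:
  WK@(5,1): attacks (5,2) (5,0) (4,1) (4,2) (4,0)
  WK@(5,5): attacks (5,4) (4,5) (4,4)
Union (8 distinct): (4,0) (4,1) (4,2) (4,4) (4,5) (5,0) (5,2) (5,4)

Answer: 8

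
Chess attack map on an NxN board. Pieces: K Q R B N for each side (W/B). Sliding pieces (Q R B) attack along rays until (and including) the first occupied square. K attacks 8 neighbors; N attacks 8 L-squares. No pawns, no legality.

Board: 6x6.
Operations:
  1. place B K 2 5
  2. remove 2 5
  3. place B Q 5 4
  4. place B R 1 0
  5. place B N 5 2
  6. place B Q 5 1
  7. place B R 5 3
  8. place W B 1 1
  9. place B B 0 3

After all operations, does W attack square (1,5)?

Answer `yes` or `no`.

Answer: no

Derivation:
Op 1: place BK@(2,5)
Op 2: remove (2,5)
Op 3: place BQ@(5,4)
Op 4: place BR@(1,0)
Op 5: place BN@(5,2)
Op 6: place BQ@(5,1)
Op 7: place BR@(5,3)
Op 8: place WB@(1,1)
Op 9: place BB@(0,3)
Per-piece attacks for W:
  WB@(1,1): attacks (2,2) (3,3) (4,4) (5,5) (2,0) (0,2) (0,0)
W attacks (1,5): no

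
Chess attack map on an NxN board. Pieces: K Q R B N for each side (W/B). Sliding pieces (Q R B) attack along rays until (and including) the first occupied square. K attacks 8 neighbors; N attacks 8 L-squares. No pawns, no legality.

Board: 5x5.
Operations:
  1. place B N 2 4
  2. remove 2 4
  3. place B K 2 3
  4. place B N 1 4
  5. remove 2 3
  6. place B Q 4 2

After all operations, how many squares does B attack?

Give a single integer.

Answer: 12

Derivation:
Op 1: place BN@(2,4)
Op 2: remove (2,4)
Op 3: place BK@(2,3)
Op 4: place BN@(1,4)
Op 5: remove (2,3)
Op 6: place BQ@(4,2)
Per-piece attacks for B:
  BN@(1,4): attacks (2,2) (3,3) (0,2)
  BQ@(4,2): attacks (4,3) (4,4) (4,1) (4,0) (3,2) (2,2) (1,2) (0,2) (3,3) (2,4) (3,1) (2,0)
Union (12 distinct): (0,2) (1,2) (2,0) (2,2) (2,4) (3,1) (3,2) (3,3) (4,0) (4,1) (4,3) (4,4)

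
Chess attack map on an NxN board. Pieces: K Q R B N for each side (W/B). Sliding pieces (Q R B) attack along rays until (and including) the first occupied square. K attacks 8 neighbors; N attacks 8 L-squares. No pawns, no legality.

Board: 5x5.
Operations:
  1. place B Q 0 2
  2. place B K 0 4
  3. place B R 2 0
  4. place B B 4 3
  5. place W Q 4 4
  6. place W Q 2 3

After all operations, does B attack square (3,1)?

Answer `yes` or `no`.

Op 1: place BQ@(0,2)
Op 2: place BK@(0,4)
Op 3: place BR@(2,0)
Op 4: place BB@(4,3)
Op 5: place WQ@(4,4)
Op 6: place WQ@(2,3)
Per-piece attacks for B:
  BQ@(0,2): attacks (0,3) (0,4) (0,1) (0,0) (1,2) (2,2) (3,2) (4,2) (1,3) (2,4) (1,1) (2,0) [ray(0,1) blocked at (0,4); ray(1,-1) blocked at (2,0)]
  BK@(0,4): attacks (0,3) (1,4) (1,3)
  BR@(2,0): attacks (2,1) (2,2) (2,3) (3,0) (4,0) (1,0) (0,0) [ray(0,1) blocked at (2,3)]
  BB@(4,3): attacks (3,4) (3,2) (2,1) (1,0)
B attacks (3,1): no

Answer: no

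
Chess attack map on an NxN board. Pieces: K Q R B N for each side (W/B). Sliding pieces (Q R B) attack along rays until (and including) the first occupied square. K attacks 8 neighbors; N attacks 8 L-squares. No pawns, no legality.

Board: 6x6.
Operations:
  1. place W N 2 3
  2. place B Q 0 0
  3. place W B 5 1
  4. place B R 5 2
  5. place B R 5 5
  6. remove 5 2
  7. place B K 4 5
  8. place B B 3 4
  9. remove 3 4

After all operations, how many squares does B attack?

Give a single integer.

Answer: 22

Derivation:
Op 1: place WN@(2,3)
Op 2: place BQ@(0,0)
Op 3: place WB@(5,1)
Op 4: place BR@(5,2)
Op 5: place BR@(5,5)
Op 6: remove (5,2)
Op 7: place BK@(4,5)
Op 8: place BB@(3,4)
Op 9: remove (3,4)
Per-piece attacks for B:
  BQ@(0,0): attacks (0,1) (0,2) (0,3) (0,4) (0,5) (1,0) (2,0) (3,0) (4,0) (5,0) (1,1) (2,2) (3,3) (4,4) (5,5) [ray(1,1) blocked at (5,5)]
  BK@(4,5): attacks (4,4) (5,5) (3,5) (5,4) (3,4)
  BR@(5,5): attacks (5,4) (5,3) (5,2) (5,1) (4,5) [ray(0,-1) blocked at (5,1); ray(-1,0) blocked at (4,5)]
Union (22 distinct): (0,1) (0,2) (0,3) (0,4) (0,5) (1,0) (1,1) (2,0) (2,2) (3,0) (3,3) (3,4) (3,5) (4,0) (4,4) (4,5) (5,0) (5,1) (5,2) (5,3) (5,4) (5,5)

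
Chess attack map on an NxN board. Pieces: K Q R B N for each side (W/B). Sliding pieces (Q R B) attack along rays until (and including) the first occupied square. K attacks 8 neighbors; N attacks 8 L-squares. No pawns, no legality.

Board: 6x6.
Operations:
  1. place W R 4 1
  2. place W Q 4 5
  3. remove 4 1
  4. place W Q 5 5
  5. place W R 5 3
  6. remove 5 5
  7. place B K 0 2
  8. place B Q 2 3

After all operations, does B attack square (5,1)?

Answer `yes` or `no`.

Answer: no

Derivation:
Op 1: place WR@(4,1)
Op 2: place WQ@(4,5)
Op 3: remove (4,1)
Op 4: place WQ@(5,5)
Op 5: place WR@(5,3)
Op 6: remove (5,5)
Op 7: place BK@(0,2)
Op 8: place BQ@(2,3)
Per-piece attacks for B:
  BK@(0,2): attacks (0,3) (0,1) (1,2) (1,3) (1,1)
  BQ@(2,3): attacks (2,4) (2,5) (2,2) (2,1) (2,0) (3,3) (4,3) (5,3) (1,3) (0,3) (3,4) (4,5) (3,2) (4,1) (5,0) (1,4) (0,5) (1,2) (0,1) [ray(1,0) blocked at (5,3); ray(1,1) blocked at (4,5)]
B attacks (5,1): no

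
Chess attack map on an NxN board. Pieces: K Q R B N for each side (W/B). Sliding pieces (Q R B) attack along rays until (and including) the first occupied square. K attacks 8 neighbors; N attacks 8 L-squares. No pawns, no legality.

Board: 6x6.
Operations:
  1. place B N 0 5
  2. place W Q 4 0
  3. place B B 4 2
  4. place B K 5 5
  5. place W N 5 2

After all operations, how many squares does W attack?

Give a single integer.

Answer: 15

Derivation:
Op 1: place BN@(0,5)
Op 2: place WQ@(4,0)
Op 3: place BB@(4,2)
Op 4: place BK@(5,5)
Op 5: place WN@(5,2)
Per-piece attacks for W:
  WQ@(4,0): attacks (4,1) (4,2) (5,0) (3,0) (2,0) (1,0) (0,0) (5,1) (3,1) (2,2) (1,3) (0,4) [ray(0,1) blocked at (4,2)]
  WN@(5,2): attacks (4,4) (3,3) (4,0) (3,1)
Union (15 distinct): (0,0) (0,4) (1,0) (1,3) (2,0) (2,2) (3,0) (3,1) (3,3) (4,0) (4,1) (4,2) (4,4) (5,0) (5,1)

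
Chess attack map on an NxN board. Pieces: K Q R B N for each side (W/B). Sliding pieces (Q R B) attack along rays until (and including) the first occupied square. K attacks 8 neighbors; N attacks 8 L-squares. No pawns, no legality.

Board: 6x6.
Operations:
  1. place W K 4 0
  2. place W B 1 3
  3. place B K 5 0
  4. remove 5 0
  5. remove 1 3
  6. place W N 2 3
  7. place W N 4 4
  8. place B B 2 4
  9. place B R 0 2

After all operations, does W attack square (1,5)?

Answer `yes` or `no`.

Answer: yes

Derivation:
Op 1: place WK@(4,0)
Op 2: place WB@(1,3)
Op 3: place BK@(5,0)
Op 4: remove (5,0)
Op 5: remove (1,3)
Op 6: place WN@(2,3)
Op 7: place WN@(4,4)
Op 8: place BB@(2,4)
Op 9: place BR@(0,2)
Per-piece attacks for W:
  WN@(2,3): attacks (3,5) (4,4) (1,5) (0,4) (3,1) (4,2) (1,1) (0,2)
  WK@(4,0): attacks (4,1) (5,0) (3,0) (5,1) (3,1)
  WN@(4,4): attacks (2,5) (5,2) (3,2) (2,3)
W attacks (1,5): yes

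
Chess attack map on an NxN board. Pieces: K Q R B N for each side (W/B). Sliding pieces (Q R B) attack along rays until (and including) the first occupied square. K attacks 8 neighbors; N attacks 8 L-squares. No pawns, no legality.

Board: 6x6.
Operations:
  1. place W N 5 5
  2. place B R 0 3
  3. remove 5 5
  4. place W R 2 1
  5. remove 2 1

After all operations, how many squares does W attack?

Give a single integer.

Op 1: place WN@(5,5)
Op 2: place BR@(0,3)
Op 3: remove (5,5)
Op 4: place WR@(2,1)
Op 5: remove (2,1)
Per-piece attacks for W:
Union (0 distinct): (none)

Answer: 0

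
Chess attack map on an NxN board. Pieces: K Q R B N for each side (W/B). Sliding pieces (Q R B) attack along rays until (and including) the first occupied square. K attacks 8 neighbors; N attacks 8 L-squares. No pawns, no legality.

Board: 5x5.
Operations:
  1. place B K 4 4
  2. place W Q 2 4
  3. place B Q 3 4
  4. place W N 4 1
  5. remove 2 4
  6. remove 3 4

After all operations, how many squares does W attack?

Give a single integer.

Op 1: place BK@(4,4)
Op 2: place WQ@(2,4)
Op 3: place BQ@(3,4)
Op 4: place WN@(4,1)
Op 5: remove (2,4)
Op 6: remove (3,4)
Per-piece attacks for W:
  WN@(4,1): attacks (3,3) (2,2) (2,0)
Union (3 distinct): (2,0) (2,2) (3,3)

Answer: 3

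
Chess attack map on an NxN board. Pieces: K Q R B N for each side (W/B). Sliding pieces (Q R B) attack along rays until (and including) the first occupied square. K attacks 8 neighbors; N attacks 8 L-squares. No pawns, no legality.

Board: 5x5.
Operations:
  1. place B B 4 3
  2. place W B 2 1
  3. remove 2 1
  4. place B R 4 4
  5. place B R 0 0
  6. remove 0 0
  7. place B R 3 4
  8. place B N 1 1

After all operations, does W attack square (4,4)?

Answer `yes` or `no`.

Answer: no

Derivation:
Op 1: place BB@(4,3)
Op 2: place WB@(2,1)
Op 3: remove (2,1)
Op 4: place BR@(4,4)
Op 5: place BR@(0,0)
Op 6: remove (0,0)
Op 7: place BR@(3,4)
Op 8: place BN@(1,1)
Per-piece attacks for W:
W attacks (4,4): no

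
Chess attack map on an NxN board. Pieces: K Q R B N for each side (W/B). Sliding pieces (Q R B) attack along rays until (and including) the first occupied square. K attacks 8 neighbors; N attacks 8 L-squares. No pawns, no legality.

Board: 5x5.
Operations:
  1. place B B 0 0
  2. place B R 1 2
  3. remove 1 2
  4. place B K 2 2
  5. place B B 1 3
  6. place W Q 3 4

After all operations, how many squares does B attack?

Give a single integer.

Op 1: place BB@(0,0)
Op 2: place BR@(1,2)
Op 3: remove (1,2)
Op 4: place BK@(2,2)
Op 5: place BB@(1,3)
Op 6: place WQ@(3,4)
Per-piece attacks for B:
  BB@(0,0): attacks (1,1) (2,2) [ray(1,1) blocked at (2,2)]
  BB@(1,3): attacks (2,4) (2,2) (0,4) (0,2) [ray(1,-1) blocked at (2,2)]
  BK@(2,2): attacks (2,3) (2,1) (3,2) (1,2) (3,3) (3,1) (1,3) (1,1)
Union (12 distinct): (0,2) (0,4) (1,1) (1,2) (1,3) (2,1) (2,2) (2,3) (2,4) (3,1) (3,2) (3,3)

Answer: 12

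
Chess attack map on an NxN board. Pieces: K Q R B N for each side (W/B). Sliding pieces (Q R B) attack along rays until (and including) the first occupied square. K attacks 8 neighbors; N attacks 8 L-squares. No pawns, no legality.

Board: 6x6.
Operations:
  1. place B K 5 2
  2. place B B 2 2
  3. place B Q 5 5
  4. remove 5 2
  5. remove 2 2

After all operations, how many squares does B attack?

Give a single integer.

Answer: 15

Derivation:
Op 1: place BK@(5,2)
Op 2: place BB@(2,2)
Op 3: place BQ@(5,5)
Op 4: remove (5,2)
Op 5: remove (2,2)
Per-piece attacks for B:
  BQ@(5,5): attacks (5,4) (5,3) (5,2) (5,1) (5,0) (4,5) (3,5) (2,5) (1,5) (0,5) (4,4) (3,3) (2,2) (1,1) (0,0)
Union (15 distinct): (0,0) (0,5) (1,1) (1,5) (2,2) (2,5) (3,3) (3,5) (4,4) (4,5) (5,0) (5,1) (5,2) (5,3) (5,4)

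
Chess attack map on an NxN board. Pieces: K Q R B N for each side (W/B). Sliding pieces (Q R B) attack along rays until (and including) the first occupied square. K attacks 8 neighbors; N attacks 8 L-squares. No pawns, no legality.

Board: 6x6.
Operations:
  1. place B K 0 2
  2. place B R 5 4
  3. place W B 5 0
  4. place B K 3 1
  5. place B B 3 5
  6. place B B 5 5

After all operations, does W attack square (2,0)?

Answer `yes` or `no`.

Op 1: place BK@(0,2)
Op 2: place BR@(5,4)
Op 3: place WB@(5,0)
Op 4: place BK@(3,1)
Op 5: place BB@(3,5)
Op 6: place BB@(5,5)
Per-piece attacks for W:
  WB@(5,0): attacks (4,1) (3,2) (2,3) (1,4) (0,5)
W attacks (2,0): no

Answer: no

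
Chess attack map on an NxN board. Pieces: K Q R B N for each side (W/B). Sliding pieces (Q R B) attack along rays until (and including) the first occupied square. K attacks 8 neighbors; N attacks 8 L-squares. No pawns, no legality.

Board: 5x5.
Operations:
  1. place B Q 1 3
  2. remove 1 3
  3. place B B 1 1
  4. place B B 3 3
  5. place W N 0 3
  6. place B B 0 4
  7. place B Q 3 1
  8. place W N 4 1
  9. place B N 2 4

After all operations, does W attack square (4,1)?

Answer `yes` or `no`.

Answer: no

Derivation:
Op 1: place BQ@(1,3)
Op 2: remove (1,3)
Op 3: place BB@(1,1)
Op 4: place BB@(3,3)
Op 5: place WN@(0,3)
Op 6: place BB@(0,4)
Op 7: place BQ@(3,1)
Op 8: place WN@(4,1)
Op 9: place BN@(2,4)
Per-piece attacks for W:
  WN@(0,3): attacks (2,4) (1,1) (2,2)
  WN@(4,1): attacks (3,3) (2,2) (2,0)
W attacks (4,1): no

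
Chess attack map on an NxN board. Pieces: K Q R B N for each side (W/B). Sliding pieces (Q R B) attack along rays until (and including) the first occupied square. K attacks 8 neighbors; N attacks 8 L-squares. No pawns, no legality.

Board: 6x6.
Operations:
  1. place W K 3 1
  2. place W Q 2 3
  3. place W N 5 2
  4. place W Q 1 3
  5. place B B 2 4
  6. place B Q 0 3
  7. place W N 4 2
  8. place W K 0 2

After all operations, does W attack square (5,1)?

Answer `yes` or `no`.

Op 1: place WK@(3,1)
Op 2: place WQ@(2,3)
Op 3: place WN@(5,2)
Op 4: place WQ@(1,3)
Op 5: place BB@(2,4)
Op 6: place BQ@(0,3)
Op 7: place WN@(4,2)
Op 8: place WK@(0,2)
Per-piece attacks for W:
  WK@(0,2): attacks (0,3) (0,1) (1,2) (1,3) (1,1)
  WQ@(1,3): attacks (1,4) (1,5) (1,2) (1,1) (1,0) (2,3) (0,3) (2,4) (2,2) (3,1) (0,4) (0,2) [ray(1,0) blocked at (2,3); ray(-1,0) blocked at (0,3); ray(1,1) blocked at (2,4); ray(1,-1) blocked at (3,1); ray(-1,-1) blocked at (0,2)]
  WQ@(2,3): attacks (2,4) (2,2) (2,1) (2,0) (3,3) (4,3) (5,3) (1,3) (3,4) (4,5) (3,2) (4,1) (5,0) (1,4) (0,5) (1,2) (0,1) [ray(0,1) blocked at (2,4); ray(-1,0) blocked at (1,3)]
  WK@(3,1): attacks (3,2) (3,0) (4,1) (2,1) (4,2) (4,0) (2,2) (2,0)
  WN@(4,2): attacks (5,4) (3,4) (2,3) (5,0) (3,0) (2,1)
  WN@(5,2): attacks (4,4) (3,3) (4,0) (3,1)
W attacks (5,1): no

Answer: no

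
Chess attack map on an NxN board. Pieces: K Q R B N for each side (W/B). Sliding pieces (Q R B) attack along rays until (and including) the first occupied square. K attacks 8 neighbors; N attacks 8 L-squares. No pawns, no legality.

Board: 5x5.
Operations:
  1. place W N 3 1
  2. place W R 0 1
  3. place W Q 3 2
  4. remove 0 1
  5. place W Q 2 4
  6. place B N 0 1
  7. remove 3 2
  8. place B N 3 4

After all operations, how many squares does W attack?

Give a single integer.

Answer: 14

Derivation:
Op 1: place WN@(3,1)
Op 2: place WR@(0,1)
Op 3: place WQ@(3,2)
Op 4: remove (0,1)
Op 5: place WQ@(2,4)
Op 6: place BN@(0,1)
Op 7: remove (3,2)
Op 8: place BN@(3,4)
Per-piece attacks for W:
  WQ@(2,4): attacks (2,3) (2,2) (2,1) (2,0) (3,4) (1,4) (0,4) (3,3) (4,2) (1,3) (0,2) [ray(1,0) blocked at (3,4)]
  WN@(3,1): attacks (4,3) (2,3) (1,2) (1,0)
Union (14 distinct): (0,2) (0,4) (1,0) (1,2) (1,3) (1,4) (2,0) (2,1) (2,2) (2,3) (3,3) (3,4) (4,2) (4,3)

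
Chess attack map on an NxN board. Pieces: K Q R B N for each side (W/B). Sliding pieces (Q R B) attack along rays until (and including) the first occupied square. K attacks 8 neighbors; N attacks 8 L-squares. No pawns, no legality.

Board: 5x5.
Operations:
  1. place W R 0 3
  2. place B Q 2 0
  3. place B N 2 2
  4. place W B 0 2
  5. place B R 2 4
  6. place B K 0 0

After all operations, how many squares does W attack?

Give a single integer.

Op 1: place WR@(0,3)
Op 2: place BQ@(2,0)
Op 3: place BN@(2,2)
Op 4: place WB@(0,2)
Op 5: place BR@(2,4)
Op 6: place BK@(0,0)
Per-piece attacks for W:
  WB@(0,2): attacks (1,3) (2,4) (1,1) (2,0) [ray(1,1) blocked at (2,4); ray(1,-1) blocked at (2,0)]
  WR@(0,3): attacks (0,4) (0,2) (1,3) (2,3) (3,3) (4,3) [ray(0,-1) blocked at (0,2)]
Union (9 distinct): (0,2) (0,4) (1,1) (1,3) (2,0) (2,3) (2,4) (3,3) (4,3)

Answer: 9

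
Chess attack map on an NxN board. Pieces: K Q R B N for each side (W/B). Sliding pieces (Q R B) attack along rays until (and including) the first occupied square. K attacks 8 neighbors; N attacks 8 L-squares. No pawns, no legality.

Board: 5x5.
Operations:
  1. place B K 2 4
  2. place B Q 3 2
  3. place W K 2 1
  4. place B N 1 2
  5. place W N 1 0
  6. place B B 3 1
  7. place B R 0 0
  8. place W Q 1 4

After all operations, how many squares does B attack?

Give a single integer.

Answer: 21

Derivation:
Op 1: place BK@(2,4)
Op 2: place BQ@(3,2)
Op 3: place WK@(2,1)
Op 4: place BN@(1,2)
Op 5: place WN@(1,0)
Op 6: place BB@(3,1)
Op 7: place BR@(0,0)
Op 8: place WQ@(1,4)
Per-piece attacks for B:
  BR@(0,0): attacks (0,1) (0,2) (0,3) (0,4) (1,0) [ray(1,0) blocked at (1,0)]
  BN@(1,2): attacks (2,4) (3,3) (0,4) (2,0) (3,1) (0,0)
  BK@(2,4): attacks (2,3) (3,4) (1,4) (3,3) (1,3)
  BB@(3,1): attacks (4,2) (4,0) (2,2) (1,3) (0,4) (2,0)
  BQ@(3,2): attacks (3,3) (3,4) (3,1) (4,2) (2,2) (1,2) (4,3) (4,1) (2,3) (1,4) (2,1) [ray(0,-1) blocked at (3,1); ray(-1,0) blocked at (1,2); ray(-1,1) blocked at (1,4); ray(-1,-1) blocked at (2,1)]
Union (21 distinct): (0,0) (0,1) (0,2) (0,3) (0,4) (1,0) (1,2) (1,3) (1,4) (2,0) (2,1) (2,2) (2,3) (2,4) (3,1) (3,3) (3,4) (4,0) (4,1) (4,2) (4,3)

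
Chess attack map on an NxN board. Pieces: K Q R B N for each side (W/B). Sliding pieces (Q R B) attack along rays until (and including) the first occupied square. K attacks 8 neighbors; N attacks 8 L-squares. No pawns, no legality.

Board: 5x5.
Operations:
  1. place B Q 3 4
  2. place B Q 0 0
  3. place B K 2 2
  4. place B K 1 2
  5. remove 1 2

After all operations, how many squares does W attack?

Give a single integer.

Answer: 0

Derivation:
Op 1: place BQ@(3,4)
Op 2: place BQ@(0,0)
Op 3: place BK@(2,2)
Op 4: place BK@(1,2)
Op 5: remove (1,2)
Per-piece attacks for W:
Union (0 distinct): (none)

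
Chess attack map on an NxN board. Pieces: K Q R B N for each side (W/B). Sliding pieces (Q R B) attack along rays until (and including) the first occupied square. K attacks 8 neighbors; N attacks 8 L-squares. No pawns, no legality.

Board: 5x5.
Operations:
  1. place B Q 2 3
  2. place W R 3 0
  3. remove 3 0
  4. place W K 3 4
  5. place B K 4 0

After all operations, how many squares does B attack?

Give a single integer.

Op 1: place BQ@(2,3)
Op 2: place WR@(3,0)
Op 3: remove (3,0)
Op 4: place WK@(3,4)
Op 5: place BK@(4,0)
Per-piece attacks for B:
  BQ@(2,3): attacks (2,4) (2,2) (2,1) (2,0) (3,3) (4,3) (1,3) (0,3) (3,4) (3,2) (4,1) (1,4) (1,2) (0,1) [ray(1,1) blocked at (3,4)]
  BK@(4,0): attacks (4,1) (3,0) (3,1)
Union (16 distinct): (0,1) (0,3) (1,2) (1,3) (1,4) (2,0) (2,1) (2,2) (2,4) (3,0) (3,1) (3,2) (3,3) (3,4) (4,1) (4,3)

Answer: 16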